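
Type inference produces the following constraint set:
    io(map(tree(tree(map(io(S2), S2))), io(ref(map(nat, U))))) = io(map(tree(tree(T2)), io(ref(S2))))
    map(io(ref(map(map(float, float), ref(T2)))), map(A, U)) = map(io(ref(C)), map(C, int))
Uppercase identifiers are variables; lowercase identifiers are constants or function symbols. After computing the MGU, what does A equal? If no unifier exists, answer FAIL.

map(map(float, float), ref(map(io(map(nat, int)), map(nat, int))))

Decompose io/1: map(tree(tree(map(io(S2), S2))), io(ref(map(nat, U)))) = map(tree(tree(T2)), io(ref(S2))).
Decompose map/2: tree(tree(map(io(S2), S2))) = tree(tree(T2)),  io(ref(map(nat, U))) = io(ref(S2)).
Decompose tree/1: tree(map(io(S2), S2)) = tree(T2).
Decompose tree/1: map(io(S2), S2) = T2.
Bind T2 := map(io(S2), S2); substituting into the one remaining equation that mentions T2 gives: map(io(ref(map(map(float, float), ref(map(io(S2), S2))))), map(A, U)) = map(io(ref(C)), map(C, int)).
Decompose io/1: ref(map(nat, U)) = ref(S2).
Decompose ref/1: map(nat, U) = S2.
Bind S2 := map(nat, U); substituting into the remaining equation gives: map(io(ref(map(map(float, float), ref(map(io(map(nat, U)), map(nat, U)))))), map(A, U)) = map(io(ref(C)), map(C, int)). Substituting into the earlier binding gives T2 := map(io(map(nat, U)), map(nat, U)).
Decompose map/2: io(ref(map(map(float, float), ref(map(io(map(nat, U)), map(nat, U)))))) = io(ref(C)),  map(A, U) = map(C, int).
Decompose io/1: ref(map(map(float, float), ref(map(io(map(nat, U)), map(nat, U))))) = ref(C).
Decompose ref/1: map(map(float, float), ref(map(io(map(nat, U)), map(nat, U)))) = C.
Bind C := map(map(float, float), ref(map(io(map(nat, U)), map(nat, U)))); substituting into the remaining equation gives: map(A, U) = map(map(map(float, float), ref(map(io(map(nat, U)), map(nat, U)))), int).
Decompose map/2: A = map(map(float, float), ref(map(io(map(nat, U)), map(nat, U)))),  U = int.
Bind A := map(map(float, float), ref(map(io(map(nat, U)), map(nat, U)))); no other remaining equation mentions A.
Bind U := int. Substituting into the earlier bindings gives T2 := map(io(map(nat, int)), map(nat, int)), S2 := map(nat, int), C := map(map(float, float), ref(map(io(map(nat, int)), map(nat, int)))), A := map(map(float, float), ref(map(io(map(nat, int)), map(nat, int)))).
MGU = { T2 ↦ map(io(map(nat, int)), map(nat, int)), S2 ↦ map(nat, int), C ↦ map(map(float, float), ref(map(io(map(nat, int)), map(nat, int)))), A ↦ map(map(float, float), ref(map(io(map(nat, int)), map(nat, int)))), U ↦ int }, so A ↦ map(map(float, float), ref(map(io(map(nat, int)), map(nat, int)))).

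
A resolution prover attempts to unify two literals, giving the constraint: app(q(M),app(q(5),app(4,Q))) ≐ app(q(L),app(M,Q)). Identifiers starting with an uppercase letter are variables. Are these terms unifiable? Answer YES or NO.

NO

Decompose app/2: q(M) ≐ q(L),  app(q(5),app(4,Q)) ≐ app(M,Q).
Decompose q/1: M ≐ L.
Bind M := L; substituting into the remaining equation gives: app(q(5),app(4,Q)) ≐ app(L,Q).
Decompose app/2: q(5) ≐ L,  app(4,Q) ≐ Q.
Bind L := q(5); no other remaining equation mentions L. Substituting into the earlier binding gives M := q(5).
Occurs check fails: Q occurs in app(4,Q); the equation Q ≐ app(4,Q) has no finite solution.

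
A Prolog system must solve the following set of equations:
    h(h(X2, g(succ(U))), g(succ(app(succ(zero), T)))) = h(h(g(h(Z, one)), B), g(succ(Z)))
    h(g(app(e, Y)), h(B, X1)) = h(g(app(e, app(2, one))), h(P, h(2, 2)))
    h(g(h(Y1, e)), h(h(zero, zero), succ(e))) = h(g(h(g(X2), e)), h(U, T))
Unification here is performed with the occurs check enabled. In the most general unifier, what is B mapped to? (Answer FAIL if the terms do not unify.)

Decompose h/2: h(X2, g(succ(U))) = h(g(h(Z, one)), B),  g(succ(app(succ(zero), T))) = g(succ(Z)).
Decompose h/2: X2 = g(h(Z, one)),  g(succ(U)) = B.
Bind X2 := g(h(Z, one)); substituting into the one remaining equation that mentions X2 gives: h(g(h(Y1, e)), h(h(zero, zero), succ(e))) = h(g(h(g(g(h(Z, one))), e)), h(U, T)).
Bind B := g(succ(U)); substituting into the one remaining equation that mentions B gives: h(g(app(e, Y)), h(g(succ(U)), X1)) = h(g(app(e, app(2, one))), h(P, h(2, 2))).
Decompose g/1: succ(app(succ(zero), T)) = succ(Z).
Decompose succ/1: app(succ(zero), T) = Z.
Bind Z := app(succ(zero), T); substituting into the one remaining equation that mentions Z gives: h(g(h(Y1, e)), h(h(zero, zero), succ(e))) = h(g(h(g(g(h(app(succ(zero), T), one))), e)), h(U, T)). Substituting into the earlier binding gives X2 := g(h(app(succ(zero), T), one)).
Decompose h/2: g(app(e, Y)) = g(app(e, app(2, one))),  h(g(succ(U)), X1) = h(P, h(2, 2)).
Decompose g/1: app(e, Y) = app(e, app(2, one)).
Decompose app/2: e = e,  Y = app(2, one).
Delete trivial equation e = e.
Bind Y := app(2, one); no other remaining equation mentions Y.
Decompose h/2: g(succ(U)) = P,  X1 = h(2, 2).
Bind P := g(succ(U)); no other remaining equation mentions P.
Bind X1 := h(2, 2); no other remaining equation mentions X1.
Decompose h/2: g(h(Y1, e)) = g(h(g(g(h(app(succ(zero), T), one))), e)),  h(h(zero, zero), succ(e)) = h(U, T).
Decompose g/1: h(Y1, e) = h(g(g(h(app(succ(zero), T), one))), e).
Decompose h/2: Y1 = g(g(h(app(succ(zero), T), one))),  e = e.
Bind Y1 := g(g(h(app(succ(zero), T), one))); no other remaining equation mentions Y1.
Delete trivial equation e = e.
Decompose h/2: h(zero, zero) = U,  succ(e) = T.
Bind U := h(zero, zero); no other remaining equation mentions U. Substituting into the earlier bindings gives B := g(succ(h(zero, zero))), P := g(succ(h(zero, zero))).
Bind T := succ(e). Substituting into the earlier bindings gives X2 := g(h(app(succ(zero), succ(e)), one)), Z := app(succ(zero), succ(e)), Y1 := g(g(h(app(succ(zero), succ(e)), one))).
MGU = { X2 = g(h(app(succ(zero), succ(e)), one)), B = g(succ(h(zero, zero))), Z = app(succ(zero), succ(e)), Y = app(2, one), P = g(succ(h(zero, zero))), X1 = h(2, 2), Y1 = g(g(h(app(succ(zero), succ(e)), one))), U = h(zero, zero), T = succ(e) }, so B = g(succ(h(zero, zero))).

g(succ(h(zero, zero)))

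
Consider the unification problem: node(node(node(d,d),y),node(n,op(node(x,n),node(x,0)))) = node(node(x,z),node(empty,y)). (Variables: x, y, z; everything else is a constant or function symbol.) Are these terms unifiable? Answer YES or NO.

Decompose node/2: node(node(d,d),y) = node(x,z),  node(n,op(node(x,n),node(x,0))) = node(empty,y).
Decompose node/2: node(d,d) = x,  y = z.
Bind x := node(d,d); substituting into the one remaining equation that mentions x gives: node(n,op(node(node(d,d),n),node(node(d,d),0))) = node(empty,y).
Bind y := z; substituting into the remaining equation gives: node(n,op(node(node(d,d),n),node(node(d,d),0))) = node(empty,z).
Decompose node/2: n = empty,  op(node(node(d,d),n),node(node(d,d),0)) = z.
Clash: constants n and empty differ; no unifier exists.

NO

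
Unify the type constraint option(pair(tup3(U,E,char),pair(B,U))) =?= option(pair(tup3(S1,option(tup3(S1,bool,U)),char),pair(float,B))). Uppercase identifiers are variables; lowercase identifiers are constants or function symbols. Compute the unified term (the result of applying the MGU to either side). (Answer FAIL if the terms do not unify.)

option(pair(tup3(float,option(tup3(float,bool,float)),char),pair(float,float)))

Decompose option/1: pair(tup3(U,E,char),pair(B,U)) =?= pair(tup3(S1,option(tup3(S1,bool,U)),char),pair(float,B)).
Decompose pair/2: tup3(U,E,char) =?= tup3(S1,option(tup3(S1,bool,U)),char),  pair(B,U) =?= pair(float,B).
Decompose tup3/3: U =?= S1,  E =?= option(tup3(S1,bool,U)),  char =?= char.
Bind U := S1; substituting into the 2 remaining equations that mention U gives: E =?= option(tup3(S1,bool,S1)),  pair(B,S1) =?= pair(float,B).
Bind E := option(tup3(S1,bool,S1)); no other remaining equation mentions E.
Delete trivial equation char =?= char.
Decompose pair/2: B =?= float,  S1 =?= B.
Bind B := float; substituting into the remaining equation gives: S1 =?= float.
Bind S1 := float. Substituting into the earlier bindings gives U := float, E := option(tup3(float,bool,float)).
Applying the MGU to either side gives option(pair(tup3(float,option(tup3(float,bool,float)),char),pair(float,float))).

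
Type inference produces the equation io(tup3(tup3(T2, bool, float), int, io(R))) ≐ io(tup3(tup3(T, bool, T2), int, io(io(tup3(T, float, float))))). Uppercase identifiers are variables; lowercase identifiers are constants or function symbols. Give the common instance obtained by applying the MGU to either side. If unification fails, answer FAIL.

io(tup3(tup3(float, bool, float), int, io(io(tup3(float, float, float)))))

Decompose io/1: tup3(tup3(T2, bool, float), int, io(R)) ≐ tup3(tup3(T, bool, T2), int, io(io(tup3(T, float, float)))).
Decompose tup3/3: tup3(T2, bool, float) ≐ tup3(T, bool, T2),  int ≐ int,  io(R) ≐ io(io(tup3(T, float, float))).
Decompose tup3/3: T2 ≐ T,  bool ≐ bool,  float ≐ T2.
Bind T2 := T; substituting into the one remaining equation that mentions T2 gives: float ≐ T.
Delete trivial equation bool ≐ bool.
Bind T := float; substituting into the one remaining equation that mentions T gives: io(R) ≐ io(io(tup3(float, float, float))). Substituting into the earlier binding gives T2 := float.
Delete trivial equation int ≐ int.
Decompose io/1: R ≐ io(tup3(float, float, float)).
Bind R := io(tup3(float, float, float)).
Applying the MGU to either side gives io(tup3(tup3(float, bool, float), int, io(io(tup3(float, float, float))))).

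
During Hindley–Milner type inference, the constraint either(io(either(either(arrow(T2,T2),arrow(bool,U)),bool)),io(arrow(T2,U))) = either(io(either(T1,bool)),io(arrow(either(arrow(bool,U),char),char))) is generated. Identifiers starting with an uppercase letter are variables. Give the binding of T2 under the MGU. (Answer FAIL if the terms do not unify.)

either(arrow(bool,char),char)

Decompose either/2: io(either(either(arrow(T2,T2),arrow(bool,U)),bool)) = io(either(T1,bool)),  io(arrow(T2,U)) = io(arrow(either(arrow(bool,U),char),char)).
Decompose io/1: either(either(arrow(T2,T2),arrow(bool,U)),bool) = either(T1,bool).
Decompose either/2: either(arrow(T2,T2),arrow(bool,U)) = T1,  bool = bool.
Bind T1 := either(arrow(T2,T2),arrow(bool,U)); no other remaining equation mentions T1.
Delete trivial equation bool = bool.
Decompose io/1: arrow(T2,U) = arrow(either(arrow(bool,U),char),char).
Decompose arrow/2: T2 = either(arrow(bool,U),char),  U = char.
Bind T2 := either(arrow(bool,U),char); no other remaining equation mentions T2. Substituting into the earlier binding gives T1 := either(arrow(either(arrow(bool,U),char),either(arrow(bool,U),char)),arrow(bool,U)).
Bind U := char. Substituting into the earlier bindings gives T1 := either(arrow(either(arrow(bool,char),char),either(arrow(bool,char),char)),arrow(bool,char)), T2 := either(arrow(bool,char),char).
MGU = { T1 := either(arrow(either(arrow(bool,char),char),either(arrow(bool,char),char)),arrow(bool,char)), T2 := either(arrow(bool,char),char), U := char }, so T2 := either(arrow(bool,char),char).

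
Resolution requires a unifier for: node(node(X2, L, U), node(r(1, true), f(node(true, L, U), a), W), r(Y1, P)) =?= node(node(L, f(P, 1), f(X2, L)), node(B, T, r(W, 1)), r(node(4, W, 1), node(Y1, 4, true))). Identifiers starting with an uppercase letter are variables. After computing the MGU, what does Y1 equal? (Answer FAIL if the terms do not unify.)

Decompose node/3: node(X2, L, U) =?= node(L, f(P, 1), f(X2, L)),  node(r(1, true), f(node(true, L, U), a), W) =?= node(B, T, r(W, 1)),  r(Y1, P) =?= r(node(4, W, 1), node(Y1, 4, true)).
Decompose node/3: X2 =?= L,  L =?= f(P, 1),  U =?= f(X2, L).
Bind X2 := L; substituting into the one remaining equation that mentions X2 gives: U =?= f(L, L).
Bind L := f(P, 1); substituting into the 2 remaining equations that mention L gives: U =?= f(f(P, 1), f(P, 1)),  node(r(1, true), f(node(true, f(P, 1), U), a), W) =?= node(B, T, r(W, 1)). Substituting into the earlier binding gives X2 := f(P, 1).
Bind U := f(f(P, 1), f(P, 1)); substituting into the one remaining equation that mentions U gives: node(r(1, true), f(node(true, f(P, 1), f(f(P, 1), f(P, 1))), a), W) =?= node(B, T, r(W, 1)).
Decompose node/3: r(1, true) =?= B,  f(node(true, f(P, 1), f(f(P, 1), f(P, 1))), a) =?= T,  W =?= r(W, 1).
Bind B := r(1, true); no other remaining equation mentions B.
Bind T := f(node(true, f(P, 1), f(f(P, 1), f(P, 1))), a); no other remaining equation mentions T.
Occurs check fails: W occurs in r(W, 1); the equation W =?= r(W, 1) has no finite solution.

FAIL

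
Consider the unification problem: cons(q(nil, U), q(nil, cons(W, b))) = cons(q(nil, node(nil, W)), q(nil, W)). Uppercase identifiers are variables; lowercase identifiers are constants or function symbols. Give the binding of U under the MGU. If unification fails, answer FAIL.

Decompose cons/2: q(nil, U) = q(nil, node(nil, W)),  q(nil, cons(W, b)) = q(nil, W).
Decompose q/2: nil = nil,  U = node(nil, W).
Delete trivial equation nil = nil.
Bind U := node(nil, W); no other remaining equation mentions U.
Decompose q/2: nil = nil,  cons(W, b) = W.
Delete trivial equation nil = nil.
Occurs check fails: W occurs in cons(W, b); the equation W = cons(W, b) has no finite solution.

FAIL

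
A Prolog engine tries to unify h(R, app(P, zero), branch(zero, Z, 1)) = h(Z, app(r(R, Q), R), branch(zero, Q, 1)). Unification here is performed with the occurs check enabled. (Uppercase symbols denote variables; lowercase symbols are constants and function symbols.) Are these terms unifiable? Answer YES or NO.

Decompose h/3: R = Z,  app(P, zero) = app(r(R, Q), R),  branch(zero, Z, 1) = branch(zero, Q, 1).
Bind R := Z; substituting into the one remaining equation that mentions R gives: app(P, zero) = app(r(Z, Q), Z).
Decompose app/2: P = r(Z, Q),  zero = Z.
Bind P := r(Z, Q); no other remaining equation mentions P.
Bind Z := zero; substituting into the remaining equation gives: branch(zero, zero, 1) = branch(zero, Q, 1). Substituting into the earlier bindings gives R := zero, P := r(zero, Q).
Decompose branch/3: zero = zero,  zero = Q,  1 = 1.
Delete trivial equation zero = zero.
Bind Q := zero; no other remaining equation mentions Q. Substituting into the earlier binding gives P := r(zero, zero).
Delete trivial equation 1 = 1.
No equations remain and no clash or occurs-check failure arose, so a unifier exists.

YES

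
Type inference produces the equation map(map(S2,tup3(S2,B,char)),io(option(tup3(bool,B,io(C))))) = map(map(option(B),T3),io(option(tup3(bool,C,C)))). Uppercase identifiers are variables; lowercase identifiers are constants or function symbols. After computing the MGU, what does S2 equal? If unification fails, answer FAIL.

Decompose map/2: map(S2,tup3(S2,B,char)) = map(option(B),T3),  io(option(tup3(bool,B,io(C)))) = io(option(tup3(bool,C,C))).
Decompose map/2: S2 = option(B),  tup3(S2,B,char) = T3.
Bind S2 := option(B); substituting into the one remaining equation that mentions S2 gives: tup3(option(B),B,char) = T3.
Bind T3 := tup3(option(B),B,char); no other remaining equation mentions T3.
Decompose io/1: option(tup3(bool,B,io(C))) = option(tup3(bool,C,C)).
Decompose option/1: tup3(bool,B,io(C)) = tup3(bool,C,C).
Decompose tup3/3: bool = bool,  B = C,  io(C) = C.
Delete trivial equation bool = bool.
Bind B := C; no other remaining equation mentions B. Substituting into the earlier bindings gives S2 := option(C), T3 := tup3(option(C),C,char).
Occurs check fails: C occurs in io(C); the equation C = io(C) has no finite solution.

FAIL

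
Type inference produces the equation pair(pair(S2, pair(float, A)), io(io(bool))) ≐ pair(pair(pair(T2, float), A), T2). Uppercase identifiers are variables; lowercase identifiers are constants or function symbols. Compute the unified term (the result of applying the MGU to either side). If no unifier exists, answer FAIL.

FAIL

Decompose pair/2: pair(S2, pair(float, A)) ≐ pair(pair(T2, float), A),  io(io(bool)) ≐ T2.
Decompose pair/2: S2 ≐ pair(T2, float),  pair(float, A) ≐ A.
Bind S2 := pair(T2, float); no other remaining equation mentions S2.
Occurs check fails: A occurs in pair(float, A); the equation A ≐ pair(float, A) has no finite solution.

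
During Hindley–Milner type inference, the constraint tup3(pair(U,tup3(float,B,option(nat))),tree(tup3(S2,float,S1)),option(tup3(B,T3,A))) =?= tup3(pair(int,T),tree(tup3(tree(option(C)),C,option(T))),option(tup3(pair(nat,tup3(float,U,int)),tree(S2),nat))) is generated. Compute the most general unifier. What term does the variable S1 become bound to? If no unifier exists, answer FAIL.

Decompose tup3/3: pair(U,tup3(float,B,option(nat))) =?= pair(int,T),  tree(tup3(S2,float,S1)) =?= tree(tup3(tree(option(C)),C,option(T))),  option(tup3(B,T3,A)) =?= option(tup3(pair(nat,tup3(float,U,int)),tree(S2),nat)).
Decompose pair/2: U =?= int,  tup3(float,B,option(nat)) =?= T.
Bind U := int; substituting into the one remaining equation that mentions U gives: option(tup3(B,T3,A)) =?= option(tup3(pair(nat,tup3(float,int,int)),tree(S2),nat)).
Bind T := tup3(float,B,option(nat)); substituting into the one remaining equation that mentions T gives: tree(tup3(S2,float,S1)) =?= tree(tup3(tree(option(C)),C,option(tup3(float,B,option(nat))))).
Decompose tree/1: tup3(S2,float,S1) =?= tup3(tree(option(C)),C,option(tup3(float,B,option(nat)))).
Decompose tup3/3: S2 =?= tree(option(C)),  float =?= C,  S1 =?= option(tup3(float,B,option(nat))).
Bind S2 := tree(option(C)); substituting into the one remaining equation that mentions S2 gives: option(tup3(B,T3,A)) =?= option(tup3(pair(nat,tup3(float,int,int)),tree(tree(option(C))),nat)).
Bind C := float; substituting into the one remaining equation that mentions C gives: option(tup3(B,T3,A)) =?= option(tup3(pair(nat,tup3(float,int,int)),tree(tree(option(float))),nat)). Substituting into the earlier binding gives S2 := tree(option(float)).
Bind S1 := option(tup3(float,B,option(nat))); no other remaining equation mentions S1.
Decompose option/1: tup3(B,T3,A) =?= tup3(pair(nat,tup3(float,int,int)),tree(tree(option(float))),nat).
Decompose tup3/3: B =?= pair(nat,tup3(float,int,int)),  T3 =?= tree(tree(option(float))),  A =?= nat.
Bind B := pair(nat,tup3(float,int,int)); no other remaining equation mentions B. Substituting into the earlier bindings gives T := tup3(float,pair(nat,tup3(float,int,int)),option(nat)), S1 := option(tup3(float,pair(nat,tup3(float,int,int)),option(nat))).
Bind T3 := tree(tree(option(float))); no other remaining equation mentions T3.
Bind A := nat.
MGU = { U ↦ int, T ↦ tup3(float,pair(nat,tup3(float,int,int)),option(nat)), S2 ↦ tree(option(float)), C ↦ float, S1 ↦ option(tup3(float,pair(nat,tup3(float,int,int)),option(nat))), B ↦ pair(nat,tup3(float,int,int)), T3 ↦ tree(tree(option(float))), A ↦ nat }, so S1 ↦ option(tup3(float,pair(nat,tup3(float,int,int)),option(nat))).

option(tup3(float,pair(nat,tup3(float,int,int)),option(nat)))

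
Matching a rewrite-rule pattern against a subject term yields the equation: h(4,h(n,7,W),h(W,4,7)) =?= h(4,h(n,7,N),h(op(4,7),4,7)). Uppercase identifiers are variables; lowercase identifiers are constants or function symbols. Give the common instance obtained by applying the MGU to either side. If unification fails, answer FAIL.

h(4,h(n,7,op(4,7)),h(op(4,7),4,7))

Decompose h/3: 4 =?= 4,  h(n,7,W) =?= h(n,7,N),  h(W,4,7) =?= h(op(4,7),4,7).
Delete trivial equation 4 =?= 4.
Decompose h/3: n =?= n,  7 =?= 7,  W =?= N.
Delete trivial equation n =?= n.
Delete trivial equation 7 =?= 7.
Bind W := N; substituting into the remaining equation gives: h(N,4,7) =?= h(op(4,7),4,7).
Decompose h/3: N =?= op(4,7),  4 =?= 4,  7 =?= 7.
Bind N := op(4,7); no other remaining equation mentions N. Substituting into the earlier binding gives W := op(4,7).
Delete trivial equation 4 =?= 4.
Delete trivial equation 7 =?= 7.
Applying the MGU to either side gives h(4,h(n,7,op(4,7)),h(op(4,7),4,7)).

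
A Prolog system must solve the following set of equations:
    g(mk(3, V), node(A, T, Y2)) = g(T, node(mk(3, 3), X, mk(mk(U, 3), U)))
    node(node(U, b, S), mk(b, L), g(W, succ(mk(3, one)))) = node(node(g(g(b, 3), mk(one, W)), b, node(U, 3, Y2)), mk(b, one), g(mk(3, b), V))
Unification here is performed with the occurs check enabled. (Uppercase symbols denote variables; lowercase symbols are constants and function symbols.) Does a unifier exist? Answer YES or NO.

YES

Decompose g/2: mk(3, V) = T,  node(A, T, Y2) = node(mk(3, 3), X, mk(mk(U, 3), U)).
Bind T := mk(3, V); substituting into the one remaining equation that mentions T gives: node(A, mk(3, V), Y2) = node(mk(3, 3), X, mk(mk(U, 3), U)).
Decompose node/3: A = mk(3, 3),  mk(3, V) = X,  Y2 = mk(mk(U, 3), U).
Bind A := mk(3, 3); no other remaining equation mentions A.
Bind X := mk(3, V); no other remaining equation mentions X.
Bind Y2 := mk(mk(U, 3), U); substituting into the remaining equation gives: node(node(U, b, S), mk(b, L), g(W, succ(mk(3, one)))) = node(node(g(g(b, 3), mk(one, W)), b, node(U, 3, mk(mk(U, 3), U))), mk(b, one), g(mk(3, b), V)).
Decompose node/3: node(U, b, S) = node(g(g(b, 3), mk(one, W)), b, node(U, 3, mk(mk(U, 3), U))),  mk(b, L) = mk(b, one),  g(W, succ(mk(3, one))) = g(mk(3, b), V).
Decompose node/3: U = g(g(b, 3), mk(one, W)),  b = b,  S = node(U, 3, mk(mk(U, 3), U)).
Bind U := g(g(b, 3), mk(one, W)); substituting into the one remaining equation that mentions U gives: S = node(g(g(b, 3), mk(one, W)), 3, mk(mk(g(g(b, 3), mk(one, W)), 3), g(g(b, 3), mk(one, W)))). Substituting into the earlier binding gives Y2 := mk(mk(g(g(b, 3), mk(one, W)), 3), g(g(b, 3), mk(one, W))).
Delete trivial equation b = b.
Bind S := node(g(g(b, 3), mk(one, W)), 3, mk(mk(g(g(b, 3), mk(one, W)), 3), g(g(b, 3), mk(one, W)))); no other remaining equation mentions S.
Decompose mk/2: b = b,  L = one.
Delete trivial equation b = b.
Bind L := one; no other remaining equation mentions L.
Decompose g/2: W = mk(3, b),  succ(mk(3, one)) = V.
Bind W := mk(3, b); no other remaining equation mentions W. Substituting into the earlier bindings gives Y2 := mk(mk(g(g(b, 3), mk(one, mk(3, b))), 3), g(g(b, 3), mk(one, mk(3, b)))), U := g(g(b, 3), mk(one, mk(3, b))), S := node(g(g(b, 3), mk(one, mk(3, b))), 3, mk(mk(g(g(b, 3), mk(one, mk(3, b))), 3), g(g(b, 3), mk(one, mk(3, b))))).
Bind V := succ(mk(3, one)). Substituting into the earlier bindings gives T := mk(3, succ(mk(3, one))), X := mk(3, succ(mk(3, one))).
No equations remain and no clash or occurs-check failure arose, so a unifier exists.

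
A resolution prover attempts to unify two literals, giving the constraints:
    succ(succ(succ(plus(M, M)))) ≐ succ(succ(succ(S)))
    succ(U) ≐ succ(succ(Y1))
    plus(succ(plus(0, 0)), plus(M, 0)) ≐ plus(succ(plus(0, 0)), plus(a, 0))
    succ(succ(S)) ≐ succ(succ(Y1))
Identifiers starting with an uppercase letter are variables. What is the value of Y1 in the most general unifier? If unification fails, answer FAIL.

Decompose succ/1: succ(succ(plus(M, M))) ≐ succ(succ(S)).
Decompose succ/1: succ(plus(M, M)) ≐ succ(S).
Decompose succ/1: plus(M, M) ≐ S.
Bind S := plus(M, M); substituting into the one remaining equation that mentions S gives: succ(succ(plus(M, M))) ≐ succ(succ(Y1)).
Decompose succ/1: U ≐ succ(Y1).
Bind U := succ(Y1); no other remaining equation mentions U.
Decompose plus/2: succ(plus(0, 0)) ≐ succ(plus(0, 0)),  plus(M, 0) ≐ plus(a, 0).
Delete trivial equation succ(plus(0, 0)) ≐ succ(plus(0, 0)).
Decompose plus/2: M ≐ a,  0 ≐ 0.
Bind M := a; substituting into the one remaining equation that mentions M gives: succ(succ(plus(a, a))) ≐ succ(succ(Y1)). Substituting into the earlier binding gives S := plus(a, a).
Delete trivial equation 0 ≐ 0.
Decompose succ/1: succ(plus(a, a)) ≐ succ(Y1).
Decompose succ/1: plus(a, a) ≐ Y1.
Bind Y1 := plus(a, a). Substituting into the earlier binding gives U := succ(plus(a, a)).
MGU = { S -> plus(a, a), U -> succ(plus(a, a)), M -> a, Y1 -> plus(a, a) }, so Y1 -> plus(a, a).

plus(a, a)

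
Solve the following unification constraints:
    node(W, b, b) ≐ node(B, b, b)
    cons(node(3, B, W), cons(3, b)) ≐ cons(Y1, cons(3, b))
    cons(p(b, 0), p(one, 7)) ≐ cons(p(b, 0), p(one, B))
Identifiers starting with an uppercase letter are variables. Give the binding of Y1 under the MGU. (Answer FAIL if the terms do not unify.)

Decompose node/3: W ≐ B,  b ≐ b,  b ≐ b.
Bind W := B; substituting into the one remaining equation that mentions W gives: cons(node(3, B, B), cons(3, b)) ≐ cons(Y1, cons(3, b)).
Delete trivial equation b ≐ b.
Delete trivial equation b ≐ b.
Decompose cons/2: node(3, B, B) ≐ Y1,  cons(3, b) ≐ cons(3, b).
Bind Y1 := node(3, B, B); no other remaining equation mentions Y1.
Delete trivial equation cons(3, b) ≐ cons(3, b).
Decompose cons/2: p(b, 0) ≐ p(b, 0),  p(one, 7) ≐ p(one, B).
Delete trivial equation p(b, 0) ≐ p(b, 0).
Decompose p/2: one ≐ one,  7 ≐ B.
Delete trivial equation one ≐ one.
Bind B := 7. Substituting into the earlier bindings gives W := 7, Y1 := node(3, 7, 7).
MGU = { W := 7, Y1 := node(3, 7, 7), B := 7 }, so Y1 := node(3, 7, 7).

node(3, 7, 7)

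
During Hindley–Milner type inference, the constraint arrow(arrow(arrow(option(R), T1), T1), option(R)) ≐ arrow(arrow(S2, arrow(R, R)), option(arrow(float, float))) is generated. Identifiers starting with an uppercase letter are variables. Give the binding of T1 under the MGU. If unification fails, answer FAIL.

Decompose arrow/2: arrow(arrow(option(R), T1), T1) ≐ arrow(S2, arrow(R, R)),  option(R) ≐ option(arrow(float, float)).
Decompose arrow/2: arrow(option(R), T1) ≐ S2,  T1 ≐ arrow(R, R).
Bind S2 := arrow(option(R), T1); no other remaining equation mentions S2.
Bind T1 := arrow(R, R); no other remaining equation mentions T1. Substituting into the earlier binding gives S2 := arrow(option(R), arrow(R, R)).
Decompose option/1: R ≐ arrow(float, float).
Bind R := arrow(float, float). Substituting into the earlier bindings gives S2 := arrow(option(arrow(float, float)), arrow(arrow(float, float), arrow(float, float))), T1 := arrow(arrow(float, float), arrow(float, float)).
MGU = { S2 -> arrow(option(arrow(float, float)), arrow(arrow(float, float), arrow(float, float))), T1 -> arrow(arrow(float, float), arrow(float, float)), R -> arrow(float, float) }, so T1 -> arrow(arrow(float, float), arrow(float, float)).

arrow(arrow(float, float), arrow(float, float))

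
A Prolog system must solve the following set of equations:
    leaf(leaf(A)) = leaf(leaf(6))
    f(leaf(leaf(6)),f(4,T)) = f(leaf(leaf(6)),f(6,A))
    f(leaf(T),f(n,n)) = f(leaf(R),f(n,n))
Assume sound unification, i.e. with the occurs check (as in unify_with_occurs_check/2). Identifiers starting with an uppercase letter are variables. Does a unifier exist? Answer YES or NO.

Decompose leaf/1: leaf(A) = leaf(6).
Decompose leaf/1: A = 6.
Bind A := 6; substituting into the one remaining equation that mentions A gives: f(leaf(leaf(6)),f(4,T)) = f(leaf(leaf(6)),f(6,6)).
Decompose f/2: leaf(leaf(6)) = leaf(leaf(6)),  f(4,T) = f(6,6).
Delete trivial equation leaf(leaf(6)) = leaf(leaf(6)).
Decompose f/2: 4 = 6,  T = 6.
Clash: constants 4 and 6 differ; no unifier exists.

NO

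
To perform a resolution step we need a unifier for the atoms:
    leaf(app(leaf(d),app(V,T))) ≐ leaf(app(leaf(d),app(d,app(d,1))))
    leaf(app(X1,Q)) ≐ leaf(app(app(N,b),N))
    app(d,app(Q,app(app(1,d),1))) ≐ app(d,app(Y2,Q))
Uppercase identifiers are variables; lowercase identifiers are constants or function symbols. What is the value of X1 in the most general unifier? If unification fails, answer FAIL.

app(app(app(1,d),1),b)

Decompose leaf/1: app(leaf(d),app(V,T)) ≐ app(leaf(d),app(d,app(d,1))).
Decompose app/2: leaf(d) ≐ leaf(d),  app(V,T) ≐ app(d,app(d,1)).
Delete trivial equation leaf(d) ≐ leaf(d).
Decompose app/2: V ≐ d,  T ≐ app(d,1).
Bind V := d; no other remaining equation mentions V.
Bind T := app(d,1); no other remaining equation mentions T.
Decompose leaf/1: app(X1,Q) ≐ app(app(N,b),N).
Decompose app/2: X1 ≐ app(N,b),  Q ≐ N.
Bind X1 := app(N,b); no other remaining equation mentions X1.
Bind Q := N; substituting into the remaining equation gives: app(d,app(N,app(app(1,d),1))) ≐ app(d,app(Y2,N)).
Decompose app/2: d ≐ d,  app(N,app(app(1,d),1)) ≐ app(Y2,N).
Delete trivial equation d ≐ d.
Decompose app/2: N ≐ Y2,  app(app(1,d),1) ≐ N.
Bind N := Y2; substituting into the remaining equation gives: app(app(1,d),1) ≐ Y2. Substituting into the earlier bindings gives X1 := app(Y2,b), Q := Y2.
Bind Y2 := app(app(1,d),1). Substituting into the earlier bindings gives X1 := app(app(app(1,d),1),b), Q := app(app(1,d),1), N := app(app(1,d),1).
MGU = { V := d, T := app(d,1), X1 := app(app(app(1,d),1),b), Q := app(app(1,d),1), N := app(app(1,d),1), Y2 := app(app(1,d),1) }, so X1 := app(app(app(1,d),1),b).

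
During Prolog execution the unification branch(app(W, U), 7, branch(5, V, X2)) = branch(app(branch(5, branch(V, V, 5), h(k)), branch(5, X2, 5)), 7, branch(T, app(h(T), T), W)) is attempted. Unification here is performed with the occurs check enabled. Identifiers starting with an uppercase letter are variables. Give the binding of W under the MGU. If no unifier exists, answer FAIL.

Decompose branch/3: app(W, U) = app(branch(5, branch(V, V, 5), h(k)), branch(5, X2, 5)),  7 = 7,  branch(5, V, X2) = branch(T, app(h(T), T), W).
Decompose app/2: W = branch(5, branch(V, V, 5), h(k)),  U = branch(5, X2, 5).
Bind W := branch(5, branch(V, V, 5), h(k)); substituting into the one remaining equation that mentions W gives: branch(5, V, X2) = branch(T, app(h(T), T), branch(5, branch(V, V, 5), h(k))).
Bind U := branch(5, X2, 5); no other remaining equation mentions U.
Delete trivial equation 7 = 7.
Decompose branch/3: 5 = T,  V = app(h(T), T),  X2 = branch(5, branch(V, V, 5), h(k)).
Bind T := 5; substituting into the one remaining equation that mentions T gives: V = app(h(5), 5).
Bind V := app(h(5), 5); substituting into the remaining equation gives: X2 = branch(5, branch(app(h(5), 5), app(h(5), 5), 5), h(k)). Substituting into the earlier binding gives W := branch(5, branch(app(h(5), 5), app(h(5), 5), 5), h(k)).
Bind X2 := branch(5, branch(app(h(5), 5), app(h(5), 5), 5), h(k)). Substituting into the earlier binding gives U := branch(5, branch(5, branch(app(h(5), 5), app(h(5), 5), 5), h(k)), 5).
MGU = { W ↦ branch(5, branch(app(h(5), 5), app(h(5), 5), 5), h(k)), U ↦ branch(5, branch(5, branch(app(h(5), 5), app(h(5), 5), 5), h(k)), 5), T ↦ 5, V ↦ app(h(5), 5), X2 ↦ branch(5, branch(app(h(5), 5), app(h(5), 5), 5), h(k)) }, so W ↦ branch(5, branch(app(h(5), 5), app(h(5), 5), 5), h(k)).

branch(5, branch(app(h(5), 5), app(h(5), 5), 5), h(k))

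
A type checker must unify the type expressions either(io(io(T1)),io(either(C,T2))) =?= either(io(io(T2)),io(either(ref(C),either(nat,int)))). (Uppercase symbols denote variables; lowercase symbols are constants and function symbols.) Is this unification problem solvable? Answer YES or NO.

NO

Decompose either/2: io(io(T1)) =?= io(io(T2)),  io(either(C,T2)) =?= io(either(ref(C),either(nat,int))).
Decompose io/1: io(T1) =?= io(T2).
Decompose io/1: T1 =?= T2.
Bind T1 := T2; no other remaining equation mentions T1.
Decompose io/1: either(C,T2) =?= either(ref(C),either(nat,int)).
Decompose either/2: C =?= ref(C),  T2 =?= either(nat,int).
Occurs check fails: C occurs in ref(C); the equation C =?= ref(C) has no finite solution.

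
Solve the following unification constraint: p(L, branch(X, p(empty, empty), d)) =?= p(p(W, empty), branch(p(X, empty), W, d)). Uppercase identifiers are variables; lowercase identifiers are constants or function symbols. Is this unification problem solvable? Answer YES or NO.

Decompose p/2: L =?= p(W, empty),  branch(X, p(empty, empty), d) =?= branch(p(X, empty), W, d).
Bind L := p(W, empty); no other remaining equation mentions L.
Decompose branch/3: X =?= p(X, empty),  p(empty, empty) =?= W,  d =?= d.
Occurs check fails: X occurs in p(X, empty); the equation X =?= p(X, empty) has no finite solution.

NO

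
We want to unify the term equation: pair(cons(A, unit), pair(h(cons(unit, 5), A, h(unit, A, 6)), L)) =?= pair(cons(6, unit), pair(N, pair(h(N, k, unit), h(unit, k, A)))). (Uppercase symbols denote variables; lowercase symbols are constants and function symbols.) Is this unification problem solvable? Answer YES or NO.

Decompose pair/2: cons(A, unit) =?= cons(6, unit),  pair(h(cons(unit, 5), A, h(unit, A, 6)), L) =?= pair(N, pair(h(N, k, unit), h(unit, k, A))).
Decompose cons/2: A =?= 6,  unit =?= unit.
Bind A := 6; substituting into the one remaining equation that mentions A gives: pair(h(cons(unit, 5), 6, h(unit, 6, 6)), L) =?= pair(N, pair(h(N, k, unit), h(unit, k, 6))).
Delete trivial equation unit =?= unit.
Decompose pair/2: h(cons(unit, 5), 6, h(unit, 6, 6)) =?= N,  L =?= pair(h(N, k, unit), h(unit, k, 6)).
Bind N := h(cons(unit, 5), 6, h(unit, 6, 6)); substituting into the remaining equation gives: L =?= pair(h(h(cons(unit, 5), 6, h(unit, 6, 6)), k, unit), h(unit, k, 6)).
Bind L := pair(h(h(cons(unit, 5), 6, h(unit, 6, 6)), k, unit), h(unit, k, 6)).
No equations remain and no clash or occurs-check failure arose, so a unifier exists.

YES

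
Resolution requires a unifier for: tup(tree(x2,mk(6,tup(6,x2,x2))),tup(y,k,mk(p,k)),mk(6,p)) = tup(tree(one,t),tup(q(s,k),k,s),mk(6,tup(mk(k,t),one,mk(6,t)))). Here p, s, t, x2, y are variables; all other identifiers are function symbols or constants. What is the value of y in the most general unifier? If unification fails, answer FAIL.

Decompose tup/3: tree(x2,mk(6,tup(6,x2,x2))) = tree(one,t),  tup(y,k,mk(p,k)) = tup(q(s,k),k,s),  mk(6,p) = mk(6,tup(mk(k,t),one,mk(6,t))).
Decompose tree/2: x2 = one,  mk(6,tup(6,x2,x2)) = t.
Bind x2 := one; substituting into the one remaining equation that mentions x2 gives: mk(6,tup(6,one,one)) = t.
Bind t := mk(6,tup(6,one,one)); substituting into the one remaining equation that mentions t gives: mk(6,p) = mk(6,tup(mk(k,mk(6,tup(6,one,one))),one,mk(6,mk(6,tup(6,one,one))))).
Decompose tup/3: y = q(s,k),  k = k,  mk(p,k) = s.
Bind y := q(s,k); no other remaining equation mentions y.
Delete trivial equation k = k.
Bind s := mk(p,k); no other remaining equation mentions s. Substituting into the earlier binding gives y := q(mk(p,k),k).
Decompose mk/2: 6 = 6,  p = tup(mk(k,mk(6,tup(6,one,one))),one,mk(6,mk(6,tup(6,one,one)))).
Delete trivial equation 6 = 6.
Bind p := tup(mk(k,mk(6,tup(6,one,one))),one,mk(6,mk(6,tup(6,one,one)))). Substituting into the earlier bindings gives y := q(mk(tup(mk(k,mk(6,tup(6,one,one))),one,mk(6,mk(6,tup(6,one,one)))),k),k), s := mk(tup(mk(k,mk(6,tup(6,one,one))),one,mk(6,mk(6,tup(6,one,one)))),k).
MGU = { x2 := one, t := mk(6,tup(6,one,one)), y := q(mk(tup(mk(k,mk(6,tup(6,one,one))),one,mk(6,mk(6,tup(6,one,one)))),k),k), s := mk(tup(mk(k,mk(6,tup(6,one,one))),one,mk(6,mk(6,tup(6,one,one)))),k), p := tup(mk(k,mk(6,tup(6,one,one))),one,mk(6,mk(6,tup(6,one,one)))) }, so y := q(mk(tup(mk(k,mk(6,tup(6,one,one))),one,mk(6,mk(6,tup(6,one,one)))),k),k).

q(mk(tup(mk(k,mk(6,tup(6,one,one))),one,mk(6,mk(6,tup(6,one,one)))),k),k)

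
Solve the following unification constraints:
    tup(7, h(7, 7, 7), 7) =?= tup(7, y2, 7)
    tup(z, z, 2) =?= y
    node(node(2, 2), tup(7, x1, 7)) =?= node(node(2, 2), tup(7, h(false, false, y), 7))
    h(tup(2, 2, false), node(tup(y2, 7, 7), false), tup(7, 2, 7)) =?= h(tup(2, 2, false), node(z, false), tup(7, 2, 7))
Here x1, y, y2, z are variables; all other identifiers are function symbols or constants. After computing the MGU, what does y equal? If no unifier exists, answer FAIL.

Decompose tup/3: 7 =?= 7,  h(7, 7, 7) =?= y2,  7 =?= 7.
Delete trivial equation 7 =?= 7.
Bind y2 := h(7, 7, 7); substituting into the one remaining equation that mentions y2 gives: h(tup(2, 2, false), node(tup(h(7, 7, 7), 7, 7), false), tup(7, 2, 7)) =?= h(tup(2, 2, false), node(z, false), tup(7, 2, 7)).
Delete trivial equation 7 =?= 7.
Bind y := tup(z, z, 2); substituting into the one remaining equation that mentions y gives: node(node(2, 2), tup(7, x1, 7)) =?= node(node(2, 2), tup(7, h(false, false, tup(z, z, 2)), 7)).
Decompose node/2: node(2, 2) =?= node(2, 2),  tup(7, x1, 7) =?= tup(7, h(false, false, tup(z, z, 2)), 7).
Delete trivial equation node(2, 2) =?= node(2, 2).
Decompose tup/3: 7 =?= 7,  x1 =?= h(false, false, tup(z, z, 2)),  7 =?= 7.
Delete trivial equation 7 =?= 7.
Bind x1 := h(false, false, tup(z, z, 2)); no other remaining equation mentions x1.
Delete trivial equation 7 =?= 7.
Decompose h/3: tup(2, 2, false) =?= tup(2, 2, false),  node(tup(h(7, 7, 7), 7, 7), false) =?= node(z, false),  tup(7, 2, 7) =?= tup(7, 2, 7).
Delete trivial equation tup(2, 2, false) =?= tup(2, 2, false).
Decompose node/2: tup(h(7, 7, 7), 7, 7) =?= z,  false =?= false.
Bind z := tup(h(7, 7, 7), 7, 7); no other remaining equation mentions z. Substituting into the earlier bindings gives y := tup(tup(h(7, 7, 7), 7, 7), tup(h(7, 7, 7), 7, 7), 2), x1 := h(false, false, tup(tup(h(7, 7, 7), 7, 7), tup(h(7, 7, 7), 7, 7), 2)).
Delete trivial equation false =?= false.
Delete trivial equation tup(7, 2, 7) =?= tup(7, 2, 7).
MGU = { y2 := h(7, 7, 7), y := tup(tup(h(7, 7, 7), 7, 7), tup(h(7, 7, 7), 7, 7), 2), x1 := h(false, false, tup(tup(h(7, 7, 7), 7, 7), tup(h(7, 7, 7), 7, 7), 2)), z := tup(h(7, 7, 7), 7, 7) }, so y := tup(tup(h(7, 7, 7), 7, 7), tup(h(7, 7, 7), 7, 7), 2).

tup(tup(h(7, 7, 7), 7, 7), tup(h(7, 7, 7), 7, 7), 2)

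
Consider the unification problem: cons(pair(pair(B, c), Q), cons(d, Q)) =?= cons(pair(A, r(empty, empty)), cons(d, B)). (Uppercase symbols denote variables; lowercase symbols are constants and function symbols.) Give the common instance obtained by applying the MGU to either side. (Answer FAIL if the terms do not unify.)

Decompose cons/2: pair(pair(B, c), Q) =?= pair(A, r(empty, empty)),  cons(d, Q) =?= cons(d, B).
Decompose pair/2: pair(B, c) =?= A,  Q =?= r(empty, empty).
Bind A := pair(B, c); no other remaining equation mentions A.
Bind Q := r(empty, empty); substituting into the remaining equation gives: cons(d, r(empty, empty)) =?= cons(d, B).
Decompose cons/2: d =?= d,  r(empty, empty) =?= B.
Delete trivial equation d =?= d.
Bind B := r(empty, empty). Substituting into the earlier binding gives A := pair(r(empty, empty), c).
Applying the MGU to either side gives cons(pair(pair(r(empty, empty), c), r(empty, empty)), cons(d, r(empty, empty))).

cons(pair(pair(r(empty, empty), c), r(empty, empty)), cons(d, r(empty, empty)))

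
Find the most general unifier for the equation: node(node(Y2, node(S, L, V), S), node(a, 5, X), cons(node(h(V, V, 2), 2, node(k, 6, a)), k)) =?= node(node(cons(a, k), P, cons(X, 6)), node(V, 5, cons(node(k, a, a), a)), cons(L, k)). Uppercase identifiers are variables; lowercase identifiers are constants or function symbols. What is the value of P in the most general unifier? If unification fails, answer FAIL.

node(cons(cons(node(k, a, a), a), 6), node(h(a, a, 2), 2, node(k, 6, a)), a)

Decompose node/3: node(Y2, node(S, L, V), S) =?= node(cons(a, k), P, cons(X, 6)),  node(a, 5, X) =?= node(V, 5, cons(node(k, a, a), a)),  cons(node(h(V, V, 2), 2, node(k, 6, a)), k) =?= cons(L, k).
Decompose node/3: Y2 =?= cons(a, k),  node(S, L, V) =?= P,  S =?= cons(X, 6).
Bind Y2 := cons(a, k); no other remaining equation mentions Y2.
Bind P := node(S, L, V); no other remaining equation mentions P.
Bind S := cons(X, 6); no other remaining equation mentions S. Substituting into the earlier binding gives P := node(cons(X, 6), L, V).
Decompose node/3: a =?= V,  5 =?= 5,  X =?= cons(node(k, a, a), a).
Bind V := a; substituting into the one remaining equation that mentions V gives: cons(node(h(a, a, 2), 2, node(k, 6, a)), k) =?= cons(L, k). Substituting into the earlier binding gives P := node(cons(X, 6), L, a).
Delete trivial equation 5 =?= 5.
Bind X := cons(node(k, a, a), a); no other remaining equation mentions X. Substituting into the earlier bindings gives P := node(cons(cons(node(k, a, a), a), 6), L, a), S := cons(cons(node(k, a, a), a), 6).
Decompose cons/2: node(h(a, a, 2), 2, node(k, 6, a)) =?= L,  k =?= k.
Bind L := node(h(a, a, 2), 2, node(k, 6, a)); no other remaining equation mentions L. Substituting into the earlier binding gives P := node(cons(cons(node(k, a, a), a), 6), node(h(a, a, 2), 2, node(k, 6, a)), a).
Delete trivial equation k =?= k.
MGU = { Y2 := cons(a, k), P := node(cons(cons(node(k, a, a), a), 6), node(h(a, a, 2), 2, node(k, 6, a)), a), S := cons(cons(node(k, a, a), a), 6), V := a, X := cons(node(k, a, a), a), L := node(h(a, a, 2), 2, node(k, 6, a)) }, so P := node(cons(cons(node(k, a, a), a), 6), node(h(a, a, 2), 2, node(k, 6, a)), a).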